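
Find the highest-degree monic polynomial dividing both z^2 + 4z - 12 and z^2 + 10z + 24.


Factor each:
  z^2 + 4z - 12 = (z + 6)(z - 2)
  z^2 + 10z + 24 = (z + 6)(z + 4)
Common monic factor: z + 6


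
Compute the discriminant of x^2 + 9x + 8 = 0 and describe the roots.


D = b^2 - 4ac = (9)^2 - 4(1)(8) = 81 - 32 = 49
Since D > 0: two distinct rational roots


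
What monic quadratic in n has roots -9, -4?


p(n) = (n + 9)(n + 4)
Expand: n^2 + 13n + 36


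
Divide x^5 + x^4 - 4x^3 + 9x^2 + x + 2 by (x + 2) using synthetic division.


Synthetic division with c = -2. Coefficients: 1, 1, -4, 9, 1, 2
Bring down 1.
  1 * -2 = -2; -2 + 1 = -1
  -1 * -2 = 2; 2 - 4 = -2
  -2 * -2 = 4; 4 + 9 = 13
  13 * -2 = -26; -26 + 1 = -25
  -25 * -2 = 50; 50 + 2 = 52
Quotient: x^4 - x^3 - 2x^2 + 13x - 25, Remainder: 52


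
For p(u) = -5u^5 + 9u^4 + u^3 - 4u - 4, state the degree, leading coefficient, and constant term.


Highest power of u is 5, with coefficient -5. Constant term is -4.
Degree = 5, leading coefficient = -5, constant term = -4


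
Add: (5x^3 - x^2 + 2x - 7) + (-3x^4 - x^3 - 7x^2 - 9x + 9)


Align terms by degree and add:
  5x^3 - x^2 + 2x - 7
  -3x^4 - x^3 - 7x^2 - 9x + 9
= -3x^4 + 4x^3 - 8x^2 - 7x + 2


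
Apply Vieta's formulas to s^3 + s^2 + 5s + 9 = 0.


Monic cubic s^3+bs^2+cs+d=0: sum=-b, pairwise sum=c, product=-d.
b=1, c=5, d=9
r1+r2+r3 = -1
r1r2+r1r3+r2r3 = 5
r1r2r3 = -9


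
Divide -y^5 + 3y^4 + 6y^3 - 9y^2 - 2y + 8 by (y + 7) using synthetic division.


Synthetic division with c = -7. Coefficients: -1, 3, 6, -9, -2, 8
Bring down -1.
  -1 * -7 = 7; 7 + 3 = 10
  10 * -7 = -70; -70 + 6 = -64
  -64 * -7 = 448; 448 - 9 = 439
  439 * -7 = -3073; -3073 - 2 = -3075
  -3075 * -7 = 21525; 21525 + 8 = 21533
Quotient: -y^4 + 10y^3 - 64y^2 + 439y - 3075, Remainder: 21533


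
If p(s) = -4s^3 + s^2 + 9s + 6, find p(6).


Using direct substitution:
  -4 * (6)^3 = -864
  1 * (6)^2 = 36
  9 * (6)^1 = 54
  constant: 6
Sum = -864 + 36 + 54 + 6 = -768


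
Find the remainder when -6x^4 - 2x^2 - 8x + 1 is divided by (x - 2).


By the Remainder Theorem, the remainder equals p(2):
  -6*(2)^4 = -96
  0*(2)^3 = 0
  -2*(2)^2 = -8
  -8*(2)^1 = -16
  constant: 1
Sum: -96 + 0 - 8 - 16 + 1 = -119


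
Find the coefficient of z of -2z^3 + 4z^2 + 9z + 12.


Read off the coefficient of z: 9


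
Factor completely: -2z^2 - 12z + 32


Roots satisfy r1 + r2 = -b/a = -6 and r1*r2 = c/a = -16.
So r1 = 2, r2 = -8.
-2z^2 - 12z + 32 = -2(z - r1)(z - r2) = -2(z - 2)(z + 8)


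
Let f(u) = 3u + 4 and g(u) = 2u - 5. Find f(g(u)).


Substitute g(u) into f:
f(g(u)) = 3*(2u - 5) + 4
Expand and combine: 6u - 11


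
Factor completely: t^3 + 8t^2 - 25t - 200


Try integer roots (divisors of -200). t=5: p(5)=0.
Divide out (t - 5): quotient is t^2 + 13t + 40.
Factor the quadratic: (t + 5)(t + 8)
Result: (t - 5)(t + 5)(t + 8)


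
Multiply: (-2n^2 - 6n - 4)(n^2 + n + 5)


Distribute each term of the first polynomial:
  (-2n^2)(n^2 + n + 5) = -2n^4 - 2n^3 - 10n^2
  (-6n)(n^2 + n + 5) = -6n^3 - 6n^2 - 30n
  (-4)(n^2 + n + 5) = -4n^2 - 4n - 20
Sum: -2n^4 - 8n^3 - 20n^2 - 34n - 20


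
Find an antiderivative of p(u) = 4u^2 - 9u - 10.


Reverse power rule on each term:
  ∫ 4u^2 du = (4/3)u^3
  ∫ -9u du = -(9/2)u^2
  ∫ -10 du = -10u
F(u) = (4/3)u^3 - (9/2)u^2 - 10u + C


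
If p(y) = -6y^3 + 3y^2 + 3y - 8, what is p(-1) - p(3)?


p(-1) = -2
p(3) = -134
p(-1) - p(3) = -2 + 134 = 132


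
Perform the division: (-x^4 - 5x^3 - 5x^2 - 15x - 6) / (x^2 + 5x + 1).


(-x^4 - 5x^3 - 5x^2 - 15x - 6) / (x^2 + 5x + 1)
Step 1: -x^2 * (x^2 + 5x + 1) = -x^4 - 5x^3 - x^2; subtract.
Step 2: 0 * (x^2 + 5x + 1) = 0; subtract.
Step 3: -4 * (x^2 + 5x + 1) = -4x^2 - 20x - 4; subtract.
Quotient: -x^2 - 4, Remainder: 5x - 2


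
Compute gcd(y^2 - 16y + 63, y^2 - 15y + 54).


Factor each:
  y^2 - 16y + 63 = (y - 9)(y - 7)
  y^2 - 15y + 54 = (y - 9)(y - 6)
Common monic factor: y - 9


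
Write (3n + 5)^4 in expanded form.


Expand (3n + 5)^4 by repeated multiplication:
  (3n + 5)^2 = 9n^2 + 30n + 25
  (3n + 5)^3 = 27n^3 + 135n^2 + 225n + 125
= 81n^4 + 540n^3 + 1350n^2 + 1500n + 625


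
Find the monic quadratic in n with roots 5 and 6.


p(n) = (n - 5)(n - 6)
Expand: n^2 - 11n + 30


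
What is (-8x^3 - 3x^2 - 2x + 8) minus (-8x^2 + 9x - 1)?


Distribute the minus sign:
  (-8x^3 - 3x^2 - 2x + 8)
- (-8x^2 + 9x - 1)
Negate second polynomial: 8x^2 - 9x + 1
Add: -8x^3 + 5x^2 - 11x + 9


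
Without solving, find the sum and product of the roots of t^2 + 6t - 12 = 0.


For at^2+bt+c=0: sum = -b/a, product = c/a.
a=1, b=6, c=-12
Sum = -(6)/1 = -6
Product = (-12)/1 = -12


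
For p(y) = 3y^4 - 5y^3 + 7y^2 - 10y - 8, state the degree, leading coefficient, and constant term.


Highest power of y is 4, with coefficient 3. Constant term is -8.
Degree = 4, leading coefficient = 3, constant term = -8


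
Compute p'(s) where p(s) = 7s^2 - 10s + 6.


Apply the power rule term by term:
  d/ds(7s^2) = 14s
  d/ds(-10s) = -10
  d/ds(6) = 0
p'(s) = 14s - 10


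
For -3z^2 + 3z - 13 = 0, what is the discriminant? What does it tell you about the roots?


D = b^2 - 4ac = (3)^2 - 4(-3)(-13) = 9 - 156 = -147
Since D < 0: two complex conjugate roots (no real roots)


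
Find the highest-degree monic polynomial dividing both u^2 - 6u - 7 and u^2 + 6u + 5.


Factor each:
  u^2 - 6u - 7 = (u + 1)(u - 7)
  u^2 + 6u + 5 = (u + 1)(u + 5)
Common monic factor: u + 1


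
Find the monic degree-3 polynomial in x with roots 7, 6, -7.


p(x) = (x - 7)(x - 6)(x + 7)
Expand: x^3 - 6x^2 - 49x + 294


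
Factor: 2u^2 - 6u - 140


Roots satisfy r1 + r2 = -b/a = 3 and r1*r2 = c/a = -70.
So r1 = 10, r2 = -7.
2u^2 - 6u - 140 = 2(u - r1)(u - r2) = 2(u - 10)(u + 7)


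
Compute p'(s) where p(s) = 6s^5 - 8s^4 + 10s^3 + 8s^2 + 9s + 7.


Apply the power rule term by term:
  d/ds(6s^5) = 30s^4
  d/ds(-8s^4) = -32s^3
  d/ds(10s^3) = 30s^2
  d/ds(8s^2) = 16s
  d/ds(9s) = 9
  d/ds(7) = 0
p'(s) = 30s^4 - 32s^3 + 30s^2 + 16s + 9


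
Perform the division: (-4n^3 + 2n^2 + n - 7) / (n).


(-4n^3 + 2n^2 + n - 7) / (n)
Step 1: -4n^2 * (n) = -4n^3; subtract.
Step 2: 2n * (n) = 2n^2; subtract.
Step 3: 1 * (n) = n; subtract.
Quotient: -4n^2 + 2n + 1, Remainder: -7


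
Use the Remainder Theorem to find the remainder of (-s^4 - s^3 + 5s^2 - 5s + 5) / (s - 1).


By the Remainder Theorem, the remainder equals p(1):
  -1*(1)^4 = -1
  -1*(1)^3 = -1
  5*(1)^2 = 5
  -5*(1)^1 = -5
  constant: 5
Sum: -1 - 1 + 5 - 5 + 5 = 3


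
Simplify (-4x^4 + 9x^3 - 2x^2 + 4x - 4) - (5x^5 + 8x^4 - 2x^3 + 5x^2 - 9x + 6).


Distribute the minus sign:
  (-4x^4 + 9x^3 - 2x^2 + 4x - 4)
- (5x^5 + 8x^4 - 2x^3 + 5x^2 - 9x + 6)
Negate second polynomial: -5x^5 - 8x^4 + 2x^3 - 5x^2 + 9x - 6
Add: -5x^5 - 12x^4 + 11x^3 - 7x^2 + 13x - 10


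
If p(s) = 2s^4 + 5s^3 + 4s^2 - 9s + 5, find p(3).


Using direct substitution:
  2 * (3)^4 = 162
  5 * (3)^3 = 135
  4 * (3)^2 = 36
  -9 * (3)^1 = -27
  constant: 5
Sum = 162 + 135 + 36 - 27 + 5 = 311


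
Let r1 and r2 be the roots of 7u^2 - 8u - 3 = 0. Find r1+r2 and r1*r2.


For au^2+bu+c=0: sum = -b/a, product = c/a.
a=7, b=-8, c=-3
Sum = -(-8)/7 = 8/7
Product = (-3)/7 = -3/7


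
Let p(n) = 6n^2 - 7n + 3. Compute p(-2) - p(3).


p(-2) = 41
p(3) = 36
p(-2) - p(3) = 41 - 36 = 5


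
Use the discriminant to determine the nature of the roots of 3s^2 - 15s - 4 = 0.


D = b^2 - 4ac = (-15)^2 - 4(3)(-4) = 225 + 48 = 273
Since D > 0: two distinct irrational roots


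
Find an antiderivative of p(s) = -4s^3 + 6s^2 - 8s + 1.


Reverse power rule on each term:
  ∫ -4s^3 ds = -s^4
  ∫ 6s^2 ds = 2s^3
  ∫ -8s ds = -4s^2
  ∫ 1 ds = s
F(s) = -s^4 + 2s^3 - 4s^2 + s + C


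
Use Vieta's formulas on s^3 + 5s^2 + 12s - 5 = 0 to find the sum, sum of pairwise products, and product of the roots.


Monic cubic s^3+bs^2+cs+d=0: sum=-b, pairwise sum=c, product=-d.
b=5, c=12, d=-5
r1+r2+r3 = -5
r1r2+r1r3+r2r3 = 12
r1r2r3 = 5


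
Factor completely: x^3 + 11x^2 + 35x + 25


Try integer roots (divisors of 25). x=-5: p(-5)=0.
Divide out (x + 5): quotient is x^2 + 6x + 5.
Factor the quadratic: (x + 5)(x + 1)
Result: (x + 5)(x + 5)(x + 1)


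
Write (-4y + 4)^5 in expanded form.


Expand (-4y + 4)^5 by repeated multiplication:
  (-4y + 4)^2 = 16y^2 - 32y + 16
  (-4y + 4)^3 = -64y^3 + 192y^2 - 192y + 64
  (-4y + 4)^4 = 256y^4 - 1024y^3 + 1536y^2 - 1024y + 256
= -1024y^5 + 5120y^4 - 10240y^3 + 10240y^2 - 5120y + 1024


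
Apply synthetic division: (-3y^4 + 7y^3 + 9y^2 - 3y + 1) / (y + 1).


Synthetic division with c = -1. Coefficients: -3, 7, 9, -3, 1
Bring down -3.
  -3 * -1 = 3; 3 + 7 = 10
  10 * -1 = -10; -10 + 9 = -1
  -1 * -1 = 1; 1 - 3 = -2
  -2 * -1 = 2; 2 + 1 = 3
Quotient: -3y^3 + 10y^2 - y - 2, Remainder: 3


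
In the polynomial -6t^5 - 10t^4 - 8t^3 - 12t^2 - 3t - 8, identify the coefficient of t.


Read off the coefficient of t: -3


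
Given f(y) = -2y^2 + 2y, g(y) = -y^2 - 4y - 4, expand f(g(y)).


Substitute g(y) into f:
f(g(y)) = -2*(-y^2 - 4y - 4)^2 + 2*(-y^2 - 4y - 4)
(-y^2 - 4y - 4)^2 = y^4 + 8y^3 + 24y^2 + 32y + 16
Expand and combine: -2y^4 - 16y^3 - 50y^2 - 72y - 40


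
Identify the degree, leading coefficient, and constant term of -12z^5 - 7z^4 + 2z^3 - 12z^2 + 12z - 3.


Highest power of z is 5, with coefficient -12. Constant term is -3.
Degree = 5, leading coefficient = -12, constant term = -3


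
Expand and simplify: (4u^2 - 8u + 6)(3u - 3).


Distribute each term of the first polynomial:
  (4u^2)(3u - 3) = 12u^3 - 12u^2
  (-8u)(3u - 3) = -24u^2 + 24u
  (6)(3u - 3) = 18u - 18
Sum: 12u^3 - 36u^2 + 42u - 18


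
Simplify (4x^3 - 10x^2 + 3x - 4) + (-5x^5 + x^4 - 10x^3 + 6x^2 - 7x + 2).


Align terms by degree and add:
  4x^3 - 10x^2 + 3x - 4
  -5x^5 + x^4 - 10x^3 + 6x^2 - 7x + 2
= -5x^5 + x^4 - 6x^3 - 4x^2 - 4x - 2


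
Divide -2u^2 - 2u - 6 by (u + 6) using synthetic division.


Synthetic division with c = -6. Coefficients: -2, -2, -6
Bring down -2.
  -2 * -6 = 12; 12 - 2 = 10
  10 * -6 = -60; -60 - 6 = -66
Quotient: -2u + 10, Remainder: -66


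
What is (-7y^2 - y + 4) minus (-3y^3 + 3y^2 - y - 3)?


Distribute the minus sign:
  (-7y^2 - y + 4)
- (-3y^3 + 3y^2 - y - 3)
Negate second polynomial: 3y^3 - 3y^2 + y + 3
Add: 3y^3 - 10y^2 + 7


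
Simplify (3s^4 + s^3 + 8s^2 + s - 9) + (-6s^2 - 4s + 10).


Align terms by degree and add:
  3s^4 + s^3 + 8s^2 + s - 9
  -6s^2 - 4s + 10
= 3s^4 + s^3 + 2s^2 - 3s + 1


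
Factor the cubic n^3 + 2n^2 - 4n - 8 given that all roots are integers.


Try integer roots (divisors of -8). n=2: p(2)=0.
Divide out (n - 2): quotient is n^2 + 4n + 4.
Factor the quadratic: (n + 2)(n + 2)
Result: (n - 2)(n + 2)(n + 2)


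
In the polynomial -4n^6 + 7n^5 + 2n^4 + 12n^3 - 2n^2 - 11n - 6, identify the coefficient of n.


Read off the coefficient of n: -11


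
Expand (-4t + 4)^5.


Expand (-4t + 4)^5 by repeated multiplication:
  (-4t + 4)^2 = 16t^2 - 32t + 16
  (-4t + 4)^3 = -64t^3 + 192t^2 - 192t + 64
  (-4t + 4)^4 = 256t^4 - 1024t^3 + 1536t^2 - 1024t + 256
= -1024t^5 + 5120t^4 - 10240t^3 + 10240t^2 - 5120t + 1024


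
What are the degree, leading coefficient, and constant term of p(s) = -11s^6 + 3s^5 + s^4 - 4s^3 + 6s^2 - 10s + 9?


Highest power of s is 6, with coefficient -11. Constant term is 9.
Degree = 6, leading coefficient = -11, constant term = 9


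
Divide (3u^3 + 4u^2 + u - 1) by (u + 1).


(3u^3 + 4u^2 + u - 1) / (u + 1)
Step 1: 3u^2 * (u + 1) = 3u^3 + 3u^2; subtract.
Step 2: u * (u + 1) = u^2 + u; subtract.
Step 3: 0 * (u + 1) = 0; subtract.
Quotient: 3u^2 + u, Remainder: -1


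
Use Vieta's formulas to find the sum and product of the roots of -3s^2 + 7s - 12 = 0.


For as^2+bs+c=0: sum = -b/a, product = c/a.
a=-3, b=7, c=-12
Sum = -(7)/-3 = 7/3
Product = (-12)/-3 = 4


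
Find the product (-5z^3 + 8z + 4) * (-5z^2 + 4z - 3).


Distribute each term of the first polynomial:
  (-5z^3)(-5z^2 + 4z - 3) = 25z^5 - 20z^4 + 15z^3
  (8z)(-5z^2 + 4z - 3) = -40z^3 + 32z^2 - 24z
  (4)(-5z^2 + 4z - 3) = -20z^2 + 16z - 12
Sum: 25z^5 - 20z^4 - 25z^3 + 12z^2 - 8z - 12


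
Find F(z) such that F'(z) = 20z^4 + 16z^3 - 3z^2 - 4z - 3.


Reverse power rule on each term:
  ∫ 20z^4 dz = 4z^5
  ∫ 16z^3 dz = 4z^4
  ∫ -3z^2 dz = -z^3
  ∫ -4z dz = -2z^2
  ∫ -3 dz = -3z
F(z) = 4z^5 + 4z^4 - z^3 - 2z^2 - 3z + C


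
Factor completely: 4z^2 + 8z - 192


Roots satisfy r1 + r2 = -b/a = -2 and r1*r2 = c/a = -48.
So r1 = 6, r2 = -8.
4z^2 + 8z - 192 = 4(z - r1)(z - r2) = 4(z - 6)(z + 8)


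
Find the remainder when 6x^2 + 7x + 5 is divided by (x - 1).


By the Remainder Theorem, the remainder equals p(1):
  6*(1)^2 = 6
  7*(1)^1 = 7
  constant: 5
Sum: 6 + 7 + 5 = 18


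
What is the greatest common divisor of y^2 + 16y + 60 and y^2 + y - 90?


Factor each:
  y^2 + 16y + 60 = (y + 10)(y + 6)
  y^2 + y - 90 = (y + 10)(y - 9)
Common monic factor: y + 10


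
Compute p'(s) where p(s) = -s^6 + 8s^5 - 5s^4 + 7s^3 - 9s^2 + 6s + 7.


Apply the power rule term by term:
  d/ds(-s^6) = -6s^5
  d/ds(8s^5) = 40s^4
  d/ds(-5s^4) = -20s^3
  d/ds(7s^3) = 21s^2
  d/ds(-9s^2) = -18s
  d/ds(6s) = 6
  d/ds(7) = 0
p'(s) = -6s^5 + 40s^4 - 20s^3 + 21s^2 - 18s + 6


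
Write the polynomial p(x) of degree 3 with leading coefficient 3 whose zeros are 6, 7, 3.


p(x) = 3(x - 6)(x - 7)(x - 3)
Expand: 3x^3 - 48x^2 + 243x - 378


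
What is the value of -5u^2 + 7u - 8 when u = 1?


Using direct substitution:
  -5 * (1)^2 = -5
  7 * (1)^1 = 7
  constant: -8
Sum = -5 + 7 - 8 = -6


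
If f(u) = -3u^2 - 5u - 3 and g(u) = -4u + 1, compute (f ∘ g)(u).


Substitute g(u) into f:
f(g(u)) = -3*(-4u + 1)^2 + (-5)*(-4u + 1) + (-3)
(-4u + 1)^2 = 16u^2 - 8u + 1
Expand and combine: -48u^2 + 44u - 11


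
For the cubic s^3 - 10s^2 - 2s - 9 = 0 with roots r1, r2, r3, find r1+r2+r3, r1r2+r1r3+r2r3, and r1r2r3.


Monic cubic s^3+bs^2+cs+d=0: sum=-b, pairwise sum=c, product=-d.
b=-10, c=-2, d=-9
r1+r2+r3 = 10
r1r2+r1r3+r2r3 = -2
r1r2r3 = 9


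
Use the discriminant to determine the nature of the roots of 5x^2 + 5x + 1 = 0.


D = b^2 - 4ac = (5)^2 - 4(5)(1) = 25 - 20 = 5
Since D > 0: two distinct irrational roots


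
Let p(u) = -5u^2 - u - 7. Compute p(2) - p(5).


p(2) = -29
p(5) = -137
p(2) - p(5) = -29 + 137 = 108


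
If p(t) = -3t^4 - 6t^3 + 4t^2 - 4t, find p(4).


Using direct substitution:
  -3 * (4)^4 = -768
  -6 * (4)^3 = -384
  4 * (4)^2 = 64
  -4 * (4)^1 = -16
  constant: 0
Sum = -768 - 384 + 64 - 16 + 0 = -1104


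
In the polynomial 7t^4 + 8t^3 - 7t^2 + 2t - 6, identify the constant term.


Read off the constant term: -6


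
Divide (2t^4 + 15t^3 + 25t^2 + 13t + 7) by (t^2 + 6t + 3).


(2t^4 + 15t^3 + 25t^2 + 13t + 7) / (t^2 + 6t + 3)
Step 1: 2t^2 * (t^2 + 6t + 3) = 2t^4 + 12t^3 + 6t^2; subtract.
Step 2: 3t * (t^2 + 6t + 3) = 3t^3 + 18t^2 + 9t; subtract.
Step 3: 1 * (t^2 + 6t + 3) = t^2 + 6t + 3; subtract.
Quotient: 2t^2 + 3t + 1, Remainder: -2t + 4


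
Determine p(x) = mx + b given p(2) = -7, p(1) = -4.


p(x) = mx + b. Using p(2)=-7, p(1)=-4:
m = (-7 + 4)/(2 - 1) = -3/1 = -3
b = -7 - m*(2) = -7 + 6 = -1
p(x) = -3x - 1


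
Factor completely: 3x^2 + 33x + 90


Roots satisfy r1 + r2 = -b/a = -11 and r1*r2 = c/a = 30.
So r1 = -6, r2 = -5.
3x^2 + 33x + 90 = 3(x - r1)(x - r2) = 3(x + 6)(x + 5)


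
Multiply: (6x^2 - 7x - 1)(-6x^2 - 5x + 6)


Distribute each term of the first polynomial:
  (6x^2)(-6x^2 - 5x + 6) = -36x^4 - 30x^3 + 36x^2
  (-7x)(-6x^2 - 5x + 6) = 42x^3 + 35x^2 - 42x
  (-1)(-6x^2 - 5x + 6) = 6x^2 + 5x - 6
Sum: -36x^4 + 12x^3 + 77x^2 - 37x - 6


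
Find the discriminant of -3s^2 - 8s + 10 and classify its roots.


D = b^2 - 4ac = (-8)^2 - 4(-3)(10) = 64 + 120 = 184
Since D > 0: two distinct irrational roots


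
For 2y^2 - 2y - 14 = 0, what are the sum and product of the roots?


For ay^2+by+c=0: sum = -b/a, product = c/a.
a=2, b=-2, c=-14
Sum = -(-2)/2 = 1
Product = (-14)/2 = -7


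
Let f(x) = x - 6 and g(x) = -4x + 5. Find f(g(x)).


Substitute g(x) into f:
f(g(x)) = 1*(-4x + 5) + (-6)
Expand and combine: -4x - 1


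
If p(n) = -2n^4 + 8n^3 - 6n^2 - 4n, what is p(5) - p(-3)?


p(5) = -420
p(-3) = -420
p(5) - p(-3) = -420 + 420 = 0


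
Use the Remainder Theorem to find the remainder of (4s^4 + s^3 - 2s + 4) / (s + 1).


By the Remainder Theorem, the remainder equals p(-1):
  4*(-1)^4 = 4
  1*(-1)^3 = -1
  0*(-1)^2 = 0
  -2*(-1)^1 = 2
  constant: 4
Sum: 4 - 1 + 0 + 2 + 4 = 9


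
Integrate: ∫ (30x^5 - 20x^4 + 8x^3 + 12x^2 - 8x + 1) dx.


Reverse power rule on each term:
  ∫ 30x^5 dx = 5x^6
  ∫ -20x^4 dx = -4x^5
  ∫ 8x^3 dx = 2x^4
  ∫ 12x^2 dx = 4x^3
  ∫ -8x dx = -4x^2
  ∫ 1 dx = x
F(x) = 5x^6 - 4x^5 + 2x^4 + 4x^3 - 4x^2 + x + C


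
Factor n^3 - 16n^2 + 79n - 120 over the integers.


Try integer roots (divisors of -120). n=5: p(5)=0.
Divide out (n - 5): quotient is n^2 - 11n + 24.
Factor the quadratic: (n - 8)(n - 3)
Result: (n - 5)(n - 8)(n - 3)


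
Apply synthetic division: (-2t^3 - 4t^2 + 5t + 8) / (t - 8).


Synthetic division with c = 8. Coefficients: -2, -4, 5, 8
Bring down -2.
  -2 * 8 = -16; -16 - 4 = -20
  -20 * 8 = -160; -160 + 5 = -155
  -155 * 8 = -1240; -1240 + 8 = -1232
Quotient: -2t^2 - 20t - 155, Remainder: -1232


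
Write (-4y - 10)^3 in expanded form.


Expand (-4y - 10)^3 by repeated multiplication:
  (-4y - 10)^2 = 16y^2 + 80y + 100
= -64y^3 - 480y^2 - 1200y - 1000


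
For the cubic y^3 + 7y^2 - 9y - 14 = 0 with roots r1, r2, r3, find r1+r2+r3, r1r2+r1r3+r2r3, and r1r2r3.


Monic cubic y^3+by^2+cy+d=0: sum=-b, pairwise sum=c, product=-d.
b=7, c=-9, d=-14
r1+r2+r3 = -7
r1r2+r1r3+r2r3 = -9
r1r2r3 = 14


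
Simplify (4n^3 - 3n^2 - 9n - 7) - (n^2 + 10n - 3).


Distribute the minus sign:
  (4n^3 - 3n^2 - 9n - 7)
- (n^2 + 10n - 3)
Negate second polynomial: -n^2 - 10n + 3
Add: 4n^3 - 4n^2 - 19n - 4


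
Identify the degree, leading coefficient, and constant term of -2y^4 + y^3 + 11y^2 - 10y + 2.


Highest power of y is 4, with coefficient -2. Constant term is 2.
Degree = 4, leading coefficient = -2, constant term = 2


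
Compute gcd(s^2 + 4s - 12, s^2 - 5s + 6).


Factor each:
  s^2 + 4s - 12 = (s - 2)(s + 6)
  s^2 - 5s + 6 = (s - 2)(s - 3)
Common monic factor: s - 2


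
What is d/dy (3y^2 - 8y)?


Apply the power rule term by term:
  d/dy(3y^2) = 6y
  d/dy(-8y) = -8
p'(y) = 6y - 8


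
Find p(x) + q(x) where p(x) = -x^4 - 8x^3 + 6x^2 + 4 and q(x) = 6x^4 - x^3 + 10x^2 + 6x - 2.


Align terms by degree and add:
  -x^4 - 8x^3 + 6x^2 + 4
+ 6x^4 - x^3 + 10x^2 + 6x - 2
= 5x^4 - 9x^3 + 16x^2 + 6x + 2


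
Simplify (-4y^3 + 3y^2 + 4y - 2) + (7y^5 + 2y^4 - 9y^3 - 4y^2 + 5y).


Align terms by degree and add:
  -4y^3 + 3y^2 + 4y - 2
+ 7y^5 + 2y^4 - 9y^3 - 4y^2 + 5y
= 7y^5 + 2y^4 - 13y^3 - y^2 + 9y - 2


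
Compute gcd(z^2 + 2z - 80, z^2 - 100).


Factor each:
  z^2 + 2z - 80 = (z + 10)(z - 8)
  z^2 - 100 = (z + 10)(z - 10)
Common monic factor: z + 10


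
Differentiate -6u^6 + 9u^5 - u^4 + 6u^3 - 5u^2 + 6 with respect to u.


Apply the power rule term by term:
  d/du(-6u^6) = -36u^5
  d/du(9u^5) = 45u^4
  d/du(-u^4) = -4u^3
  d/du(6u^3) = 18u^2
  d/du(-5u^2) = -10u
  d/du(6) = 0
p'(u) = -36u^5 + 45u^4 - 4u^3 + 18u^2 - 10u


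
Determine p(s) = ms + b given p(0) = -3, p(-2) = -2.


p(s) = ms + b. Using p(0)=-3, p(-2)=-2:
m = (-3 + 2)/(0 + 2) = -1/2 = -1/2
b = -3 - m*(0) = -3 = -3
p(s) = -(1/2)s - 3


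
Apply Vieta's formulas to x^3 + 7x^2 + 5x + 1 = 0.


Monic cubic x^3+bx^2+cx+d=0: sum=-b, pairwise sum=c, product=-d.
b=7, c=5, d=1
r1+r2+r3 = -7
r1r2+r1r3+r2r3 = 5
r1r2r3 = -1


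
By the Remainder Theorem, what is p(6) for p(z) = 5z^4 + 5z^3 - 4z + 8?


By the Remainder Theorem, the remainder equals p(6):
  5*(6)^4 = 6480
  5*(6)^3 = 1080
  0*(6)^2 = 0
  -4*(6)^1 = -24
  constant: 8
Sum: 6480 + 1080 + 0 - 24 + 8 = 7544


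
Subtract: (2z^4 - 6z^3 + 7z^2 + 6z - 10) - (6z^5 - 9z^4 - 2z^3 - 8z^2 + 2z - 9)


Distribute the minus sign:
  (2z^4 - 6z^3 + 7z^2 + 6z - 10)
- (6z^5 - 9z^4 - 2z^3 - 8z^2 + 2z - 9)
Negate second polynomial: -6z^5 + 9z^4 + 2z^3 + 8z^2 - 2z + 9
Add: -6z^5 + 11z^4 - 4z^3 + 15z^2 + 4z - 1


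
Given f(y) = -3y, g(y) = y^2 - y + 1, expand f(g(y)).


Substitute g(y) into f:
f(g(y)) = -3*(y^2 - y + 1)
Expand and combine: -3y^2 + 3y - 3


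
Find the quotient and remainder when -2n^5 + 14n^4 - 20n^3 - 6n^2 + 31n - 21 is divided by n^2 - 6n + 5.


(-2n^5 + 14n^4 - 20n^3 - 6n^2 + 31n - 21) / (n^2 - 6n + 5)
Step 1: -2n^3 * (n^2 - 6n + 5) = -2n^5 + 12n^4 - 10n^3; subtract.
Step 2: 2n^2 * (n^2 - 6n + 5) = 2n^4 - 12n^3 + 10n^2; subtract.
Step 3: 2n * (n^2 - 6n + 5) = 2n^3 - 12n^2 + 10n; subtract.
Step 4: -4 * (n^2 - 6n + 5) = -4n^2 + 24n - 20; subtract.
Quotient: -2n^3 + 2n^2 + 2n - 4, Remainder: -3n - 1


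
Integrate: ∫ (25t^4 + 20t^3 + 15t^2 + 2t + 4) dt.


Reverse power rule on each term:
  ∫ 25t^4 dt = 5t^5
  ∫ 20t^3 dt = 5t^4
  ∫ 15t^2 dt = 5t^3
  ∫ 2t dt = t^2
  ∫ 4 dt = 4t
F(t) = 5t^5 + 5t^4 + 5t^3 + t^2 + 4t + C


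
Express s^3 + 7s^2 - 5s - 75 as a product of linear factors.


Try integer roots (divisors of -75). s=3: p(3)=0.
Divide out (s - 3): quotient is s^2 + 10s + 25.
Factor the quadratic: (s + 5)(s + 5)
Result: (s - 3)(s + 5)(s + 5)


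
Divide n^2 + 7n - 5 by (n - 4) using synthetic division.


Synthetic division with c = 4. Coefficients: 1, 7, -5
Bring down 1.
  1 * 4 = 4; 4 + 7 = 11
  11 * 4 = 44; 44 - 5 = 39
Quotient: n + 11, Remainder: 39


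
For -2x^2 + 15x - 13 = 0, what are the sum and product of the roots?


For ax^2+bx+c=0: sum = -b/a, product = c/a.
a=-2, b=15, c=-13
Sum = -(15)/-2 = 15/2
Product = (-13)/-2 = 13/2


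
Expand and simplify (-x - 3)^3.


Expand (-x - 3)^3 by repeated multiplication:
  (-x - 3)^2 = x^2 + 6x + 9
= -x^3 - 9x^2 - 27x - 27


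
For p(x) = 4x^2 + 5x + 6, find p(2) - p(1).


p(2) = 32
p(1) = 15
p(2) - p(1) = 32 - 15 = 17


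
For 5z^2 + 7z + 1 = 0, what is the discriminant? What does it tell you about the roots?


D = b^2 - 4ac = (7)^2 - 4(5)(1) = 49 - 20 = 29
Since D > 0: two distinct irrational roots


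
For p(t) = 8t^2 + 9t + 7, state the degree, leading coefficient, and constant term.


Highest power of t is 2, with coefficient 8. Constant term is 7.
Degree = 2, leading coefficient = 8, constant term = 7


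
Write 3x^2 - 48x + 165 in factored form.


Roots satisfy r1 + r2 = -b/a = 16 and r1*r2 = c/a = 55.
So r1 = 5, r2 = 11.
3x^2 - 48x + 165 = 3(x - r1)(x - r2) = 3(x - 5)(x - 11)


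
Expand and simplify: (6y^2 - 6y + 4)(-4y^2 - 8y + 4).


Distribute each term of the first polynomial:
  (6y^2)(-4y^2 - 8y + 4) = -24y^4 - 48y^3 + 24y^2
  (-6y)(-4y^2 - 8y + 4) = 24y^3 + 48y^2 - 24y
  (4)(-4y^2 - 8y + 4) = -16y^2 - 32y + 16
Sum: -24y^4 - 24y^3 + 56y^2 - 56y + 16


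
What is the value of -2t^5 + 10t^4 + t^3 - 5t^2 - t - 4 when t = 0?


Using direct substitution:
  -2 * (0)^5 = 0
  10 * (0)^4 = 0
  1 * (0)^3 = 0
  -5 * (0)^2 = 0
  -1 * (0)^1 = 0
  constant: -4
Sum = 0 + 0 + 0 + 0 + 0 - 4 = -4


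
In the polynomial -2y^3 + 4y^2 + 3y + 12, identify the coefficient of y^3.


Read off the coefficient of y^3: -2


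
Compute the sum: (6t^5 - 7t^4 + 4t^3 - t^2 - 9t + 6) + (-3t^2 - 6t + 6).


Align terms by degree and add:
  6t^5 - 7t^4 + 4t^3 - t^2 - 9t + 6
  -3t^2 - 6t + 6
= 6t^5 - 7t^4 + 4t^3 - 4t^2 - 15t + 12


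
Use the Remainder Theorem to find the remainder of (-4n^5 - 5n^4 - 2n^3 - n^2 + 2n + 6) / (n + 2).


By the Remainder Theorem, the remainder equals p(-2):
  -4*(-2)^5 = 128
  -5*(-2)^4 = -80
  -2*(-2)^3 = 16
  -1*(-2)^2 = -4
  2*(-2)^1 = -4
  constant: 6
Sum: 128 - 80 + 16 - 4 - 4 + 6 = 62


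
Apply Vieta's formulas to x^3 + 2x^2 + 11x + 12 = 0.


Monic cubic x^3+bx^2+cx+d=0: sum=-b, pairwise sum=c, product=-d.
b=2, c=11, d=12
r1+r2+r3 = -2
r1r2+r1r3+r2r3 = 11
r1r2r3 = -12


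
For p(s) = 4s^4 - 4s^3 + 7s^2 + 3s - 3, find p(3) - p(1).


p(3) = 285
p(1) = 7
p(3) - p(1) = 285 - 7 = 278


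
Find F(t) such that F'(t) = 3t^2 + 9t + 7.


Reverse power rule on each term:
  ∫ 3t^2 dt = t^3
  ∫ 9t dt = (9/2)t^2
  ∫ 7 dt = 7t
F(t) = t^3 + (9/2)t^2 + 7t + C


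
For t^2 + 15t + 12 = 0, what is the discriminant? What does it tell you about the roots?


D = b^2 - 4ac = (15)^2 - 4(1)(12) = 225 - 48 = 177
Since D > 0: two distinct irrational roots


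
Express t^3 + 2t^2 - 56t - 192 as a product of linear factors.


Try integer roots (divisors of -192). t=8: p(8)=0.
Divide out (t - 8): quotient is t^2 + 10t + 24.
Factor the quadratic: (t + 4)(t + 6)
Result: (t - 8)(t + 4)(t + 6)


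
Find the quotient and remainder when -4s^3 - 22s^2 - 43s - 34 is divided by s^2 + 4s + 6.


(-4s^3 - 22s^2 - 43s - 34) / (s^2 + 4s + 6)
Step 1: -4s * (s^2 + 4s + 6) = -4s^3 - 16s^2 - 24s; subtract.
Step 2: -6 * (s^2 + 4s + 6) = -6s^2 - 24s - 36; subtract.
Quotient: -4s - 6, Remainder: 5s + 2


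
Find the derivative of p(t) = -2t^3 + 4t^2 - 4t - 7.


Apply the power rule term by term:
  d/dt(-2t^3) = -6t^2
  d/dt(4t^2) = 8t
  d/dt(-4t) = -4
  d/dt(-7) = 0
p'(t) = -6t^2 + 8t - 4


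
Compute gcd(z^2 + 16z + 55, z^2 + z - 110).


Factor each:
  z^2 + 16z + 55 = (z + 11)(z + 5)
  z^2 + z - 110 = (z + 11)(z - 10)
Common monic factor: z + 11


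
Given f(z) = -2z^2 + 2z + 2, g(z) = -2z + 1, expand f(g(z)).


Substitute g(z) into f:
f(g(z)) = -2*(-2z + 1)^2 + 2*(-2z + 1) + 2
(-2z + 1)^2 = 4z^2 - 4z + 1
Expand and combine: -8z^2 + 4z + 2


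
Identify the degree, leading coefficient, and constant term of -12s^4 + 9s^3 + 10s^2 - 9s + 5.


Highest power of s is 4, with coefficient -12. Constant term is 5.
Degree = 4, leading coefficient = -12, constant term = 5


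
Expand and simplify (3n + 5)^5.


Expand (3n + 5)^5 by repeated multiplication:
  (3n + 5)^2 = 9n^2 + 30n + 25
  (3n + 5)^3 = 27n^3 + 135n^2 + 225n + 125
  (3n + 5)^4 = 81n^4 + 540n^3 + 1350n^2 + 1500n + 625
= 243n^5 + 2025n^4 + 6750n^3 + 11250n^2 + 9375n + 3125


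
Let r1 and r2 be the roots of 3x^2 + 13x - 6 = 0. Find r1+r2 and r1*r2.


For ax^2+bx+c=0: sum = -b/a, product = c/a.
a=3, b=13, c=-6
Sum = -(13)/3 = -13/3
Product = (-6)/3 = -2


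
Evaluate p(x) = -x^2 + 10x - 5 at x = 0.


Using direct substitution:
  -1 * (0)^2 = 0
  10 * (0)^1 = 0
  constant: -5
Sum = 0 + 0 - 5 = -5


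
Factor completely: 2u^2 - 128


Roots satisfy r1 + r2 = -b/a = 0 and r1*r2 = c/a = -64.
So r1 = -8, r2 = 8.
2u^2 - 128 = 2(u - r1)(u - r2) = 2(u + 8)(u - 8)


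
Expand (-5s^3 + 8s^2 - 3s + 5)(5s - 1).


Distribute each term of the first polynomial:
  (-5s^3)(5s - 1) = -25s^4 + 5s^3
  (8s^2)(5s - 1) = 40s^3 - 8s^2
  (-3s)(5s - 1) = -15s^2 + 3s
  (5)(5s - 1) = 25s - 5
Sum: -25s^4 + 45s^3 - 23s^2 + 28s - 5


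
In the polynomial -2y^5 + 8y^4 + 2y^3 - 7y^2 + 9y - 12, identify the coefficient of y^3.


Read off the coefficient of y^3: 2


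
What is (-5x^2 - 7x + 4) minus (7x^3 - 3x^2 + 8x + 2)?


Distribute the minus sign:
  (-5x^2 - 7x + 4)
- (7x^3 - 3x^2 + 8x + 2)
Negate second polynomial: -7x^3 + 3x^2 - 8x - 2
Add: -7x^3 - 2x^2 - 15x + 2


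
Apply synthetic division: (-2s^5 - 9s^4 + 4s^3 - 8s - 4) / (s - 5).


Synthetic division with c = 5. Coefficients: -2, -9, 4, 0, -8, -4
Bring down -2.
  -2 * 5 = -10; -10 - 9 = -19
  -19 * 5 = -95; -95 + 4 = -91
  -91 * 5 = -455; -455 + 0 = -455
  -455 * 5 = -2275; -2275 - 8 = -2283
  -2283 * 5 = -11415; -11415 - 4 = -11419
Quotient: -2s^4 - 19s^3 - 91s^2 - 455s - 2283, Remainder: -11419


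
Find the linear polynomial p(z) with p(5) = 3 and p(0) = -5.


p(z) = mz + b. Using p(5)=3, p(0)=-5:
m = (3 + 5)/(5) = 8/5 = 8/5
b = 3 - m*(5) = 3 - 8 = -5
p(z) = (8/5)z - 5


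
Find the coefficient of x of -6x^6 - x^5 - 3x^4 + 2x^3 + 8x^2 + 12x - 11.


Read off the coefficient of x: 12


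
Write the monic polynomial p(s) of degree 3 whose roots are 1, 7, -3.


p(s) = (s - 1)(s - 7)(s + 3)
Expand: s^3 - 5s^2 - 17s + 21


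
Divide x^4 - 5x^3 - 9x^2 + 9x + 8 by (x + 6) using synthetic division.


Synthetic division with c = -6. Coefficients: 1, -5, -9, 9, 8
Bring down 1.
  1 * -6 = -6; -6 - 5 = -11
  -11 * -6 = 66; 66 - 9 = 57
  57 * -6 = -342; -342 + 9 = -333
  -333 * -6 = 1998; 1998 + 8 = 2006
Quotient: x^3 - 11x^2 + 57x - 333, Remainder: 2006


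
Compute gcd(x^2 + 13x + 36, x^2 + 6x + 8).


Factor each:
  x^2 + 13x + 36 = (x + 4)(x + 9)
  x^2 + 6x + 8 = (x + 4)(x + 2)
Common monic factor: x + 4


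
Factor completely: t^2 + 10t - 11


Roots satisfy r1 + r2 = -b/a = -10 and r1*r2 = c/a = -11.
So r1 = 1, r2 = -11.
t^2 + 10t - 11 = (t - r1)(t - r2) = (t - 1)(t + 11)


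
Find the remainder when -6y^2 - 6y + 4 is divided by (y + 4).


By the Remainder Theorem, the remainder equals p(-4):
  -6*(-4)^2 = -96
  -6*(-4)^1 = 24
  constant: 4
Sum: -96 + 24 + 4 = -68


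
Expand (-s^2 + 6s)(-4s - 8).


Distribute each term of the first polynomial:
  (-s^2)(-4s - 8) = 4s^3 + 8s^2
  (6s)(-4s - 8) = -24s^2 - 48s
Sum: 4s^3 - 16s^2 - 48s


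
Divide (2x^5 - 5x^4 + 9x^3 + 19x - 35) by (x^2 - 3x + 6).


(2x^5 - 5x^4 + 9x^3 + 19x - 35) / (x^2 - 3x + 6)
Step 1: 2x^3 * (x^2 - 3x + 6) = 2x^5 - 6x^4 + 12x^3; subtract.
Step 2: x^2 * (x^2 - 3x + 6) = x^4 - 3x^3 + 6x^2; subtract.
Step 3: 0 * (x^2 - 3x + 6) = 0; subtract.
Step 4: -6 * (x^2 - 3x + 6) = -6x^2 + 18x - 36; subtract.
Quotient: 2x^3 + x^2 - 6, Remainder: x + 1


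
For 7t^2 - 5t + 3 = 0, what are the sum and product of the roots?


For at^2+bt+c=0: sum = -b/a, product = c/a.
a=7, b=-5, c=3
Sum = -(-5)/7 = 5/7
Product = (3)/7 = 3/7


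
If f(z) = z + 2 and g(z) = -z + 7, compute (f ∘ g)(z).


Substitute g(z) into f:
f(g(z)) = 1*(-z + 7) + 2
Expand and combine: -z + 9


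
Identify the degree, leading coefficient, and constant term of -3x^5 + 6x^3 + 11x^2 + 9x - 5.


Highest power of x is 5, with coefficient -3. Constant term is -5.
Degree = 5, leading coefficient = -3, constant term = -5


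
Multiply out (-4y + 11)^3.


Expand (-4y + 11)^3 by repeated multiplication:
  (-4y + 11)^2 = 16y^2 - 88y + 121
= -64y^3 + 528y^2 - 1452y + 1331


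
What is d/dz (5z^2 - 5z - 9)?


Apply the power rule term by term:
  d/dz(5z^2) = 10z
  d/dz(-5z) = -5
  d/dz(-9) = 0
p'(z) = 10z - 5


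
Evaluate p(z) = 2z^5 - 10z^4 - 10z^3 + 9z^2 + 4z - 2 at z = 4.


Using direct substitution:
  2 * (4)^5 = 2048
  -10 * (4)^4 = -2560
  -10 * (4)^3 = -640
  9 * (4)^2 = 144
  4 * (4)^1 = 16
  constant: -2
Sum = 2048 - 2560 - 640 + 144 + 16 - 2 = -994


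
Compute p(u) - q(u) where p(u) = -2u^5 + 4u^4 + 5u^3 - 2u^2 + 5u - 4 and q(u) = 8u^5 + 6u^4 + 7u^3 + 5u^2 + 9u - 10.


Distribute the minus sign:
  (-2u^5 + 4u^4 + 5u^3 - 2u^2 + 5u - 4)
- (8u^5 + 6u^4 + 7u^3 + 5u^2 + 9u - 10)
Negate second polynomial: -8u^5 - 6u^4 - 7u^3 - 5u^2 - 9u + 10
Add: -10u^5 - 2u^4 - 2u^3 - 7u^2 - 4u + 6


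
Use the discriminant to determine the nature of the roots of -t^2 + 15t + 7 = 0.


D = b^2 - 4ac = (15)^2 - 4(-1)(7) = 225 + 28 = 253
Since D > 0: two distinct irrational roots


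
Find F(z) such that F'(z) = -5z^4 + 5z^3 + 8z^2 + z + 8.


Reverse power rule on each term:
  ∫ -5z^4 dz = -z^5
  ∫ 5z^3 dz = (5/4)z^4
  ∫ 8z^2 dz = (8/3)z^3
  ∫ z dz = (1/2)z^2
  ∫ 8 dz = 8z
F(z) = -z^5 + (5/4)z^4 + (8/3)z^3 + (1/2)z^2 + 8z + C


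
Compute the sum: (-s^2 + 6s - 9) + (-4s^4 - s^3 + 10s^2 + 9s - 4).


Align terms by degree and add:
  -s^2 + 6s - 9
  -4s^4 - s^3 + 10s^2 + 9s - 4
= -4s^4 - s^3 + 9s^2 + 15s - 13


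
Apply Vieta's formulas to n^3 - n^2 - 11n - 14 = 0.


Monic cubic n^3+bn^2+cn+d=0: sum=-b, pairwise sum=c, product=-d.
b=-1, c=-11, d=-14
r1+r2+r3 = 1
r1r2+r1r3+r2r3 = -11
r1r2r3 = 14


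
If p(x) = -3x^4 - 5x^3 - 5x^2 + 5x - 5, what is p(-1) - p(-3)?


p(-1) = -13
p(-3) = -173
p(-1) - p(-3) = -13 + 173 = 160


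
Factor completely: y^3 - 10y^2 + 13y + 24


Try integer roots (divisors of 24). y=8: p(8)=0.
Divide out (y - 8): quotient is y^2 - 2y - 3.
Factor the quadratic: (y + 1)(y - 3)
Result: (y - 8)(y + 1)(y - 3)


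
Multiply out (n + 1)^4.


Expand (n + 1)^4 by repeated multiplication:
  (n + 1)^2 = n^2 + 2n + 1
  (n + 1)^3 = n^3 + 3n^2 + 3n + 1
= n^4 + 4n^3 + 6n^2 + 4n + 1


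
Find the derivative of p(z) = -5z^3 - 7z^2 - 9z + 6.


Apply the power rule term by term:
  d/dz(-5z^3) = -15z^2
  d/dz(-7z^2) = -14z
  d/dz(-9z) = -9
  d/dz(6) = 0
p'(z) = -15z^2 - 14z - 9


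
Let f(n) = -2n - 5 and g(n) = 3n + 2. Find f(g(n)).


Substitute g(n) into f:
f(g(n)) = -2*(3n + 2) + (-5)
Expand and combine: -6n - 9


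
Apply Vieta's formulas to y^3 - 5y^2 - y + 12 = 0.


Monic cubic y^3+by^2+cy+d=0: sum=-b, pairwise sum=c, product=-d.
b=-5, c=-1, d=12
r1+r2+r3 = 5
r1r2+r1r3+r2r3 = -1
r1r2r3 = -12


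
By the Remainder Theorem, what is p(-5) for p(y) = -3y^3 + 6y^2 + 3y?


By the Remainder Theorem, the remainder equals p(-5):
  -3*(-5)^3 = 375
  6*(-5)^2 = 150
  3*(-5)^1 = -15
  constant: 0
Sum: 375 + 150 - 15 + 0 = 510


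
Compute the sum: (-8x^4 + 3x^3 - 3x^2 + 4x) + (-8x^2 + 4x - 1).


Align terms by degree and add:
  -8x^4 + 3x^3 - 3x^2 + 4x
  -8x^2 + 4x - 1
= -8x^4 + 3x^3 - 11x^2 + 8x - 1


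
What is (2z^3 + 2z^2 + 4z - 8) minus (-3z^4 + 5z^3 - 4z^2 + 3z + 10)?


Distribute the minus sign:
  (2z^3 + 2z^2 + 4z - 8)
- (-3z^4 + 5z^3 - 4z^2 + 3z + 10)
Negate second polynomial: 3z^4 - 5z^3 + 4z^2 - 3z - 10
Add: 3z^4 - 3z^3 + 6z^2 + z - 18


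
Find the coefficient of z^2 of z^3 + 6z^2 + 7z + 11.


Read off the coefficient of z^2: 6


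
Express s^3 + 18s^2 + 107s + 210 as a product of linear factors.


Try integer roots (divisors of 210). s=-6: p(-6)=0.
Divide out (s + 6): quotient is s^2 + 12s + 35.
Factor the quadratic: (s + 5)(s + 7)
Result: (s + 6)(s + 5)(s + 7)


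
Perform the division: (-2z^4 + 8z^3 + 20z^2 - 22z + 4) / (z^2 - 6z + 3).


(-2z^4 + 8z^3 + 20z^2 - 22z + 4) / (z^2 - 6z + 3)
Step 1: -2z^2 * (z^2 - 6z + 3) = -2z^4 + 12z^3 - 6z^2; subtract.
Step 2: -4z * (z^2 - 6z + 3) = -4z^3 + 24z^2 - 12z; subtract.
Step 3: 2 * (z^2 - 6z + 3) = 2z^2 - 12z + 6; subtract.
Quotient: -2z^2 - 4z + 2, Remainder: 2z - 2


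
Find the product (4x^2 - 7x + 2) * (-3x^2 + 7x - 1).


Distribute each term of the first polynomial:
  (4x^2)(-3x^2 + 7x - 1) = -12x^4 + 28x^3 - 4x^2
  (-7x)(-3x^2 + 7x - 1) = 21x^3 - 49x^2 + 7x
  (2)(-3x^2 + 7x - 1) = -6x^2 + 14x - 2
Sum: -12x^4 + 49x^3 - 59x^2 + 21x - 2


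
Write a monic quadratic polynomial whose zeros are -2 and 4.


p(n) = (n + 2)(n - 4)
Expand: n^2 - 2n - 8


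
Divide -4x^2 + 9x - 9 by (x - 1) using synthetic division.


Synthetic division with c = 1. Coefficients: -4, 9, -9
Bring down -4.
  -4 * 1 = -4; -4 + 9 = 5
  5 * 1 = 5; 5 - 9 = -4
Quotient: -4x + 5, Remainder: -4


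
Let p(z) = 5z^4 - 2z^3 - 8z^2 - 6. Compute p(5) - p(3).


p(5) = 2669
p(3) = 273
p(5) - p(3) = 2669 - 273 = 2396


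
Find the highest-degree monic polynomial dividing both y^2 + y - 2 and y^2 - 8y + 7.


Factor each:
  y^2 + y - 2 = (y - 1)(y + 2)
  y^2 - 8y + 7 = (y - 1)(y - 7)
Common monic factor: y - 1


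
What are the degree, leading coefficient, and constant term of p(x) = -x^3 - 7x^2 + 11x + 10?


Highest power of x is 3, with coefficient -1. Constant term is 10.
Degree = 3, leading coefficient = -1, constant term = 10


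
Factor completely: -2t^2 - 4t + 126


Roots satisfy r1 + r2 = -b/a = -2 and r1*r2 = c/a = -63.
So r1 = 7, r2 = -9.
-2t^2 - 4t + 126 = -2(t - r1)(t - r2) = -2(t - 7)(t + 9)


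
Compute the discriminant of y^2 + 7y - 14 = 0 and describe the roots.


D = b^2 - 4ac = (7)^2 - 4(1)(-14) = 49 + 56 = 105
Since D > 0: two distinct irrational roots


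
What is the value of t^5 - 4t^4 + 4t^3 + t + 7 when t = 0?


Using direct substitution:
  1 * (0)^5 = 0
  -4 * (0)^4 = 0
  4 * (0)^3 = 0
  0 * (0)^2 = 0
  1 * (0)^1 = 0
  constant: 7
Sum = 0 + 0 + 0 + 0 + 0 + 7 = 7


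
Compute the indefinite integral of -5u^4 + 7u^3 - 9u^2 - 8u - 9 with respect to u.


Reverse power rule on each term:
  ∫ -5u^4 du = -u^5
  ∫ 7u^3 du = (7/4)u^4
  ∫ -9u^2 du = -3u^3
  ∫ -8u du = -4u^2
  ∫ -9 du = -9u
F(u) = -u^5 + (7/4)u^4 - 3u^3 - 4u^2 - 9u + C


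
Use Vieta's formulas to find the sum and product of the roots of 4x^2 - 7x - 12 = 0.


For ax^2+bx+c=0: sum = -b/a, product = c/a.
a=4, b=-7, c=-12
Sum = -(-7)/4 = 7/4
Product = (-12)/4 = -3


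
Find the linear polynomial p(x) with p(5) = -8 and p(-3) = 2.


p(x) = mx + b. Using p(5)=-8, p(-3)=2:
m = (-8 - 2)/(5 + 3) = -10/8 = -5/4
b = -8 - m*(5) = -8 + 25/4 = -7/4
p(x) = -(5/4)x - (7/4)


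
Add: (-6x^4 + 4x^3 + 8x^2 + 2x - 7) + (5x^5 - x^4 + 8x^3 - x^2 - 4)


Align terms by degree and add:
  -6x^4 + 4x^3 + 8x^2 + 2x - 7
+ 5x^5 - x^4 + 8x^3 - x^2 - 4
= 5x^5 - 7x^4 + 12x^3 + 7x^2 + 2x - 11


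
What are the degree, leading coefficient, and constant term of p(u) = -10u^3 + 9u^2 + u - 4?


Highest power of u is 3, with coefficient -10. Constant term is -4.
Degree = 3, leading coefficient = -10, constant term = -4


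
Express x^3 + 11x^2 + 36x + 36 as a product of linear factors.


Try integer roots (divisors of 36). x=-2: p(-2)=0.
Divide out (x + 2): quotient is x^2 + 9x + 18.
Factor the quadratic: (x + 6)(x + 3)
Result: (x + 2)(x + 6)(x + 3)


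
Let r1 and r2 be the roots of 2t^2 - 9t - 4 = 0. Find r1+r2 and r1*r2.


For at^2+bt+c=0: sum = -b/a, product = c/a.
a=2, b=-9, c=-4
Sum = -(-9)/2 = 9/2
Product = (-4)/2 = -2


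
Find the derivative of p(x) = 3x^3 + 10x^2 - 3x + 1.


Apply the power rule term by term:
  d/dx(3x^3) = 9x^2
  d/dx(10x^2) = 20x
  d/dx(-3x) = -3
  d/dx(1) = 0
p'(x) = 9x^2 + 20x - 3


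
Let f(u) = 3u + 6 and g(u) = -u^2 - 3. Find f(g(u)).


Substitute g(u) into f:
f(g(u)) = 3*(-u^2 - 3) + 6
Expand and combine: -3u^2 - 3


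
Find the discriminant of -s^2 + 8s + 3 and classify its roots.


D = b^2 - 4ac = (8)^2 - 4(-1)(3) = 64 + 12 = 76
Since D > 0: two distinct irrational roots


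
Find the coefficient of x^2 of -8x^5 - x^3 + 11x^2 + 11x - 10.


Read off the coefficient of x^2: 11


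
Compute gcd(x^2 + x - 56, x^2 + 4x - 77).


Factor each:
  x^2 + x - 56 = (x - 7)(x + 8)
  x^2 + 4x - 77 = (x - 7)(x + 11)
Common monic factor: x - 7


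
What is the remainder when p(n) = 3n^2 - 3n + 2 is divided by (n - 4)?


By the Remainder Theorem, the remainder equals p(4):
  3*(4)^2 = 48
  -3*(4)^1 = -12
  constant: 2
Sum: 48 - 12 + 2 = 38


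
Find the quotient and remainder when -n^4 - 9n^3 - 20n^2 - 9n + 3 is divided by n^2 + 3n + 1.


(-n^4 - 9n^3 - 20n^2 - 9n + 3) / (n^2 + 3n + 1)
Step 1: -n^2 * (n^2 + 3n + 1) = -n^4 - 3n^3 - n^2; subtract.
Step 2: -6n * (n^2 + 3n + 1) = -6n^3 - 18n^2 - 6n; subtract.
Step 3: -1 * (n^2 + 3n + 1) = -n^2 - 3n - 1; subtract.
Quotient: -n^2 - 6n - 1, Remainder: 4


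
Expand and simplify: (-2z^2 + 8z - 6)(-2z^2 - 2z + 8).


Distribute each term of the first polynomial:
  (-2z^2)(-2z^2 - 2z + 8) = 4z^4 + 4z^3 - 16z^2
  (8z)(-2z^2 - 2z + 8) = -16z^3 - 16z^2 + 64z
  (-6)(-2z^2 - 2z + 8) = 12z^2 + 12z - 48
Sum: 4z^4 - 12z^3 - 20z^2 + 76z - 48


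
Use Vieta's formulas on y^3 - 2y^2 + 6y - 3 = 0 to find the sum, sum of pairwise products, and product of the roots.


Monic cubic y^3+by^2+cy+d=0: sum=-b, pairwise sum=c, product=-d.
b=-2, c=6, d=-3
r1+r2+r3 = 2
r1r2+r1r3+r2r3 = 6
r1r2r3 = 3


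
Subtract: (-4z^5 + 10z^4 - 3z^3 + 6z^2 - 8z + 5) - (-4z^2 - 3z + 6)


Distribute the minus sign:
  (-4z^5 + 10z^4 - 3z^3 + 6z^2 - 8z + 5)
- (-4z^2 - 3z + 6)
Negate second polynomial: 4z^2 + 3z - 6
Add: -4z^5 + 10z^4 - 3z^3 + 10z^2 - 5z - 1
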